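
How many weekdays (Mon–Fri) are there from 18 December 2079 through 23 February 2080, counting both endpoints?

50

18 December 2079 is a Monday.
That's 68 days from start to end, counting both.
68 = 7 × 9 + 5, so there are 9 full weeks plus 5 extra days.
Each full week contributes 5 weekdays (Mon–Fri): 9 × 5 = 45.
The 5 extra days are Mon, Tue, Wed, Thu, Fri — 5 of them qualify.
Total: 45 + 5 = 50.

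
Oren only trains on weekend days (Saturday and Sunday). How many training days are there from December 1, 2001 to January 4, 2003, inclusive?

December 1, 2001 is a Saturday.
From December 1, 2001 to January 4, 2003 is 400 days inclusive.
400 = 7 × 57 + 1, so there are 57 full weeks plus 1 extra day.
Each full week contributes 2 weekend days (Sat, Sun): 57 × 2 = 114.
The 1 extra day is Sat — 1 of them qualifies.
Total: 114 + 1 = 115.

115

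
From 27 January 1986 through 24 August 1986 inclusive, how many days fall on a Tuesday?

27 January 1986 is a Monday.
That's 210 days from start to end, counting both.
210 = 7 × 30, so the span is exactly 30 full weeks.
Each full week contributes one Tuesday: 30 so far.

30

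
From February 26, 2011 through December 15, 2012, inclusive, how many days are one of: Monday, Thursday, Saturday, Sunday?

February 26, 2011 is a Saturday.
The range spans 659 days (inclusive of both endpoints).
659 = 7 × 94 + 1, so there are 94 full weeks plus 1 extra day.
Each full week contributes 4 days from the set (Mon, Thu, Sat, Sun): 94 × 4 = 376.
The 1 extra day is Saturday — 1 of them qualifies.
Total: 376 + 1 = 377.

377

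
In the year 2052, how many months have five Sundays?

A month has five Sundays exactly when Sunday falls within its first (length − 28) days.
Jan: 31 days, starts Mon → 5 of Mon, Tue, Wed
Feb: 29 days, starts Thu → 5 of Thu
Mar: 31 days, starts Fri → 5 of Fri, Sat, Sun ✓
Apr: 30 days, starts Mon → 5 of Mon, Tue
May: 31 days, starts Wed → 5 of Wed, Thu, Fri
Jun: 30 days, starts Sat → 5 of Sat, Sun ✓
Jul: 31 days, starts Mon → 5 of Mon, Tue, Wed
Aug: 31 days, starts Thu → 5 of Thu, Fri, Sat
Sep: 30 days, starts Sun → 5 of Sun, Mon ✓
Oct: 31 days, starts Tue → 5 of Tue, Wed, Thu
Nov: 30 days, starts Fri → 5 of Fri, Sat
Dec: 31 days, starts Sun → 5 of Sun, Mon, Tue ✓
Months with five Sundays: Mar, Jun, Sep, Dec.

4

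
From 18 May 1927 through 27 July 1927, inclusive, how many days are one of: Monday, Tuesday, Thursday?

30

18 May 1927 is a Wednesday.
The range spans 71 days (inclusive of both endpoints).
71 = 7 × 10 + 1, so there are 10 full weeks plus 1 extra day.
Each full week contributes 3 days from the set (Mon, Tue, Thu): 10 × 3 = 30.
The 1 extra day is Wed — none qualify.
Total: 30 + 0 = 30.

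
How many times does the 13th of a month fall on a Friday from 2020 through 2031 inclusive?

19

Friday-the-13ths by year:
2020: Mar, Nov
2021: Aug
2022: May
2023: Jan, Oct
2024: Sep, Dec
2025: Jun
2026: Feb, Mar, Nov
2027: Aug
2028: Oct
2029: Apr, Jul
2030: Sep, Dec
2031: Jun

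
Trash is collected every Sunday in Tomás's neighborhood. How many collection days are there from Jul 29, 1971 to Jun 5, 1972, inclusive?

45 Sundays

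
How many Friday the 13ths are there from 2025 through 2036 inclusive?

19

Friday-the-13ths by year:
2025: Jun
2026: Feb, Mar, Nov
2027: Aug
2028: Oct
2029: Apr, Jul
2030: Sep, Dec
2031: Jun
2032: Feb, Aug
2033: May
2034: Jan, Oct
2035: Apr, Jul
2036: Jun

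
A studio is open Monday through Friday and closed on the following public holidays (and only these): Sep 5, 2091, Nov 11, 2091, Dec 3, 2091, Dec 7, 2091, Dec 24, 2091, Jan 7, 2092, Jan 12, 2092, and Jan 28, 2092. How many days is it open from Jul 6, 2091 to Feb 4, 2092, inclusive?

146 working days

Jul 6, 2091 is a Friday.
From Jul 6, 2091 to Feb 4, 2092 is 214 days inclusive.
214 = 7 × 30 + 4, so there are 30 full weeks plus 4 extra days.
Each full week contributes 5 weekdays (Mon–Fri): 30 × 5 = 150.
The 4 extra days are Friday, Saturday, Sunday, Monday — 2 of them qualify.
Total: 150 + 2 = 152.
Holidays: Sep 5, 2091 (Wed); Nov 11, 2091 (Sun); Dec 3, 2091 (Mon); Dec 7, 2091 (Fri); Dec 24, 2091 (Mon); Jan 7, 2092 (Mon); Jan 12, 2092 (Sat); Jan 28, 2092 (Mon).
6 of the 8 holidays fall on weekdays; the rest are weekends and were already excluded.
Business days: 152 − 6 = 146.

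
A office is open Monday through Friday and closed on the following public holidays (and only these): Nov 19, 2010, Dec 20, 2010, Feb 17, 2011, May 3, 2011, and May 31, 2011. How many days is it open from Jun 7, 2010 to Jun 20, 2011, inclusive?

266 working days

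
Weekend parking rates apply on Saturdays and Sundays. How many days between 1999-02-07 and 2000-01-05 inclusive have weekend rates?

95

1999-02-07 is a Sunday.
That's 333 days from start to end, counting both.
333 = 7 × 47 + 4, so there are 47 full weeks plus 4 extra days.
Each full week contributes 2 weekend days (Sat, Sun): 47 × 2 = 94.
The 4 extra days are Sun, Mon, Tue, Wed — 1 of them qualifies.
Total: 94 + 1 = 95.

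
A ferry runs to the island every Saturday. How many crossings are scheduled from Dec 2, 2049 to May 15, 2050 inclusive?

24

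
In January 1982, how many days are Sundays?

1982-01-01 is a Friday.
The range spans 31 days (inclusive of both endpoints).
31 = 7 × 4 + 3, so there are 4 full weeks plus 3 extra days.
Each full week contributes one Sunday: 4 so far.
The 3 extra days are Friday, Saturday, Sunday — 1 of them qualifies.
Total: 4 + 1 = 5.

5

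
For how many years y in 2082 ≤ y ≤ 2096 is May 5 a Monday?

2

Day of week of May 5 in each year:
2082: Tue, 2083: Wed, 2084: Fri, 2085: Sat, 2086: Sun, 2087: Mon ✓, 2088: Wed, 2089: Thu, 2090: Fri, 2091: Sat, 2092: Mon ✓, 2093: Tue, 2094: Wed, 2095: Thu, 2096: Sat
Mondays: 2087, 2092.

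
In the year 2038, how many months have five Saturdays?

4

A month has five Saturdays exactly when Saturday falls within its first (length − 28) days.
Jan: 31 days, starts Fri → 5 of Fri, Sat, Sun ✓
Feb: 28 days, starts Mon → 5 of (none)
Mar: 31 days, starts Mon → 5 of Mon, Tue, Wed
Apr: 30 days, starts Thu → 5 of Thu, Fri
May: 31 days, starts Sat → 5 of Sat, Sun, Mon ✓
Jun: 30 days, starts Tue → 5 of Tue, Wed
Jul: 31 days, starts Thu → 5 of Thu, Fri, Sat ✓
Aug: 31 days, starts Sun → 5 of Sun, Mon, Tue
Sep: 30 days, starts Wed → 5 of Wed, Thu
Oct: 31 days, starts Fri → 5 of Fri, Sat, Sun ✓
Nov: 30 days, starts Mon → 5 of Mon, Tue
Dec: 31 days, starts Wed → 5 of Wed, Thu, Fri
Months with five Saturdays: Jan, May, Jul, Oct.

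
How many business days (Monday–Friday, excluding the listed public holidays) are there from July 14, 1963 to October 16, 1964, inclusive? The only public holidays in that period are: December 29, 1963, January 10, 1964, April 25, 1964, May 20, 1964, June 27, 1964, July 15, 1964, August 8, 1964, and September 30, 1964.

July 14, 1963 is a Sunday.
That's 461 days from start to end, counting both.
461 = 7 × 65 + 6, so there are 65 full weeks plus 6 extra days.
Each full week contributes 5 weekdays (Mon–Fri): 65 × 5 = 325.
The 6 extra days are Sun, Mon, Tue, Wed, Thu, Fri — 5 of them qualify.
Total: 325 + 5 = 330.
Holidays: December 29, 1963 (Sun); January 10, 1964 (Fri); April 25, 1964 (Sat); May 20, 1964 (Wed); June 27, 1964 (Sat); July 15, 1964 (Wed); August 8, 1964 (Sat); September 30, 1964 (Wed).
4 of the 8 holidays fall on weekdays; the rest are weekends and were already excluded.
Business days: 330 − 4 = 326.

326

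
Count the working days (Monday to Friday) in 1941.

261 weekdays

1941-01-01 is a Wednesday.
That's 365 days from start to end, counting both.
365 = 7 × 52 + 1, so there are 52 full weeks plus 1 extra day.
Each full week contributes 5 weekdays (Mon–Fri): 52 × 5 = 260.
The 1 extra day is Wednesday — 1 of them qualifies.
Total: 260 + 1 = 261.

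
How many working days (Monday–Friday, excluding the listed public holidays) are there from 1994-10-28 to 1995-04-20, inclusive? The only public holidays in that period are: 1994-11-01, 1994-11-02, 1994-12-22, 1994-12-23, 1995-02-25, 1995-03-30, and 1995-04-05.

1994-10-28 is a Friday.
The range spans 175 days (inclusive of both endpoints).
175 = 7 × 25, so the span is exactly 25 full weeks.
Each full week contributes 5 weekdays (Mon–Fri): 25 × 5 = 125.
Holidays: 1994-11-01 (Tue); 1994-11-02 (Wed); 1994-12-22 (Thu); 1994-12-23 (Fri); 1995-02-25 (Sat); 1995-03-30 (Thu); 1995-04-05 (Wed).
6 of the 7 holidays fall on weekdays; the rest are weekends and were already excluded.
Business days: 125 − 6 = 119.

119 working days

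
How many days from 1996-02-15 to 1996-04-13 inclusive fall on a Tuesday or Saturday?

1996-02-15 is a Thursday.
The range spans 59 days (inclusive of both endpoints).
59 = 7 × 8 + 3, so there are 8 full weeks plus 3 extra days.
Each full week contributes 2 days from the set (Tue, Sat): 8 × 2 = 16.
The 3 extra days are Thursday, Friday, Saturday — 1 of them qualifies.
Total: 16 + 1 = 17.

17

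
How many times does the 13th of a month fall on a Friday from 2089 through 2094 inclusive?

Friday-the-13ths by year:
2089: May
2090: Jan, Oct
2091: Apr, Jul
2092: Jun
2093: Feb, Mar, Nov
2094: Aug

10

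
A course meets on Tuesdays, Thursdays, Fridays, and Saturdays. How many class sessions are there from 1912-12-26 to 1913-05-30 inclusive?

1912-12-26 is a Thursday.
That's 156 days from start to end, counting both.
156 = 7 × 22 + 2, so there are 22 full weeks plus 2 extra days.
Each full week contributes 4 days from the set (Tue, Thu, Fri, Sat): 22 × 4 = 88.
The 2 extra days are Thu, Fri — 2 of them qualify.
Total: 88 + 2 = 90.

90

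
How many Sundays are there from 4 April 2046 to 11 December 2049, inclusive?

192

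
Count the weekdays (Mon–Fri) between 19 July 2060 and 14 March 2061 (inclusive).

171 weekdays

19 July 2060 is a Monday.
The range spans 239 days (inclusive of both endpoints).
239 = 7 × 34 + 1, so there are 34 full weeks plus 1 extra day.
Each full week contributes 5 weekdays (Mon–Fri): 34 × 5 = 170.
The 1 extra day is Mon — 1 of them qualifies.
Total: 170 + 1 = 171.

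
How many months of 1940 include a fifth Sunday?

4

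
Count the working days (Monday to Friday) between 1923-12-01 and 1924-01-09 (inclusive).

1923-12-01 is a Saturday.
The range spans 40 days (inclusive of both endpoints).
40 = 7 × 5 + 5, so there are 5 full weeks plus 5 extra days.
Each full week contributes 5 weekdays (Mon–Fri): 5 × 5 = 25.
The 5 extra days are Saturday, Sunday, Monday, Tuesday, Wednesday — 3 of them qualify.
Total: 25 + 3 = 28.

28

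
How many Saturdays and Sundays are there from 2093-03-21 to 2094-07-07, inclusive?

136

2093-03-21 is a Saturday.
The range spans 474 days (inclusive of both endpoints).
474 = 7 × 67 + 5, so there are 67 full weeks plus 5 extra days.
Each full week contributes 2 weekend days (Sat, Sun): 67 × 2 = 134.
The 5 extra days are Sat, Sun, Mon, Tue, Wed — 2 of them qualify.
Total: 134 + 2 = 136.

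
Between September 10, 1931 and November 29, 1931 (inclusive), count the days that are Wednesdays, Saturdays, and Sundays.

September 10, 1931 is a Thursday.
The range spans 81 days (inclusive of both endpoints).
81 = 7 × 11 + 4, so there are 11 full weeks plus 4 extra days.
Each full week contributes 3 days from the set (Wed, Sat, Sun): 11 × 3 = 33.
The 4 extra days are Thu, Fri, Sat, Sun — 2 of them qualify.
Total: 33 + 2 = 35.

35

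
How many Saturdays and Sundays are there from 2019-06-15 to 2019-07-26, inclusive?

2019-06-15 is a Saturday.
That's 42 days from start to end, counting both.
42 = 7 × 6, so the span is exactly 6 full weeks.
Each full week contributes 2 weekend days (Sat, Sun): 6 × 2 = 12.

12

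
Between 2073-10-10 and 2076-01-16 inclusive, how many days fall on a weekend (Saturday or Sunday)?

2073-10-10 is a Tuesday.
The range spans 829 days (inclusive of both endpoints).
829 = 7 × 118 + 3, so there are 118 full weeks plus 3 extra days.
Each full week contributes 2 weekend days (Sat, Sun): 118 × 2 = 236.
The 3 extra days are Tue, Wed, Thu — none qualify.
Total: 236 + 0 = 236.

236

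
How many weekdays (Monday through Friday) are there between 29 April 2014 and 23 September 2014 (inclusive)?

106

29 April 2014 is a Tuesday.
From 29 April 2014 to 23 September 2014 is 148 days inclusive.
148 = 7 × 21 + 1, so there are 21 full weeks plus 1 extra day.
Each full week contributes 5 weekdays (Mon–Fri): 21 × 5 = 105.
The 1 extra day is Tue — 1 of them qualifies.
Total: 105 + 1 = 106.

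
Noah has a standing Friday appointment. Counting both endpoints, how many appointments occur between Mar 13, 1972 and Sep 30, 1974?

Mar 13, 1972 is a Monday.
That's 932 days from start to end, counting both.
932 = 7 × 133 + 1, so there are 133 full weeks plus 1 extra day.
Each full week contributes one Friday: 133 so far.
The 1 extra day is Monday — none qualify.
Total: 133 + 0 = 133.

133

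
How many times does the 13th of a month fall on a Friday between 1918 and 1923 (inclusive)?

10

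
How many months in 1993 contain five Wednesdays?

4

A month has five Wednesdays exactly when Wednesday falls within its first (length − 28) days.
Jan: 31 days, starts Fri → 5 of Fri, Sat, Sun
Feb: 28 days, starts Mon → 5 of (none)
Mar: 31 days, starts Mon → 5 of Mon, Tue, Wed ✓
Apr: 30 days, starts Thu → 5 of Thu, Fri
May: 31 days, starts Sat → 5 of Sat, Sun, Mon
Jun: 30 days, starts Tue → 5 of Tue, Wed ✓
Jul: 31 days, starts Thu → 5 of Thu, Fri, Sat
Aug: 31 days, starts Sun → 5 of Sun, Mon, Tue
Sep: 30 days, starts Wed → 5 of Wed, Thu ✓
Oct: 31 days, starts Fri → 5 of Fri, Sat, Sun
Nov: 30 days, starts Mon → 5 of Mon, Tue
Dec: 31 days, starts Wed → 5 of Wed, Thu, Fri ✓
Months with five Wednesdays: Mar, Jun, Sep, Dec.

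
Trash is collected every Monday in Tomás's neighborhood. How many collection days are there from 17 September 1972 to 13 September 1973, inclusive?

52

17 September 1972 is a Sunday.
That's 362 days from start to end, counting both.
362 = 7 × 51 + 5, so there are 51 full weeks plus 5 extra days.
Each full week contributes one Monday: 51 so far.
The 5 extra days are Sunday, Monday, Tuesday, Wednesday, Thursday — 1 of them qualifies.
Total: 51 + 1 = 52.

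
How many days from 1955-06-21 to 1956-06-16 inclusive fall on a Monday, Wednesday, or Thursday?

1955-06-21 is a Tuesday.
From 1955-06-21 to 1956-06-16 is 362 days inclusive.
362 = 7 × 51 + 5, so there are 51 full weeks plus 5 extra days.
Each full week contributes 3 days from the set (Mon, Wed, Thu): 51 × 3 = 153.
The 5 extra days are Tuesday, Wednesday, Thursday, Friday, Saturday — 2 of them qualify.
Total: 153 + 2 = 155.

155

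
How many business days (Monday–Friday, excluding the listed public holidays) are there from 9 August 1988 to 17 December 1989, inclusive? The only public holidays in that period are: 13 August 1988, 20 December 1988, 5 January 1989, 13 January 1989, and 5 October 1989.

350

9 August 1988 is a Tuesday.
The range spans 496 days (inclusive of both endpoints).
496 = 7 × 70 + 6, so there are 70 full weeks plus 6 extra days.
Each full week contributes 5 weekdays (Mon–Fri): 70 × 5 = 350.
The 6 extra days are Tuesday, Wednesday, Thursday, Friday, Saturday, Sunday — 4 of them qualify.
Total: 350 + 4 = 354.
Holidays: 13 August 1988 (Sat); 20 December 1988 (Tue); 5 January 1989 (Thu); 13 January 1989 (Fri); 5 October 1989 (Thu).
4 of the 5 holidays fall on weekdays; the rest are weekends and were already excluded.
Business days: 354 − 4 = 350.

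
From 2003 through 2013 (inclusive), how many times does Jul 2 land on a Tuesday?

1

Day of week of July 2 in each year:
2003: Wed, 2004: Fri, 2005: Sat, 2006: Sun, 2007: Mon, 2008: Wed, 2009: Thu, 2010: Fri, 2011: Sat, 2012: Mon, 2013: Tue ✓
Tuesdays: 2013.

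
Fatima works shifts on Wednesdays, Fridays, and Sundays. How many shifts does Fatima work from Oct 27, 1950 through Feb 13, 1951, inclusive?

47

Oct 27, 1950 is a Friday.
From Oct 27, 1950 to Feb 13, 1951 is 110 days inclusive.
110 = 7 × 15 + 5, so there are 15 full weeks plus 5 extra days.
Each full week contributes 3 days from the set (Wed, Fri, Sun): 15 × 3 = 45.
The 5 extra days are Fri, Sat, Sun, Mon, Tue — 2 of them qualify.
Total: 45 + 2 = 47.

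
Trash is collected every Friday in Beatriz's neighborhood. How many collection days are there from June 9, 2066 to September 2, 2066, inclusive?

12

June 9, 2066 is a Wednesday.
That's 86 days from start to end, counting both.
86 = 7 × 12 + 2, so there are 12 full weeks plus 2 extra days.
Each full week contributes one Friday: 12 so far.
The 2 extra days are Wed, Thu — none qualify.
Total: 12 + 0 = 12.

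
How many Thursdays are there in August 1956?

5

Aug 1, 1956 is a Wednesday.
The range spans 31 days (inclusive of both endpoints).
31 = 7 × 4 + 3, so there are 4 full weeks plus 3 extra days.
Each full week contributes one Thursday: 4 so far.
The 3 extra days are Wed, Thu, Fri — 1 of them qualifies.
Total: 4 + 1 = 5.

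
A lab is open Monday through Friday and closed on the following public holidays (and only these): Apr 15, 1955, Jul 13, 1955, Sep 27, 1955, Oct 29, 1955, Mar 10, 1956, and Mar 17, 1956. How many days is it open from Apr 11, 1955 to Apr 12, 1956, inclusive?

Apr 11, 1955 is a Monday.
That's 368 days from start to end, counting both.
368 = 7 × 52 + 4, so there are 52 full weeks plus 4 extra days.
Each full week contributes 5 weekdays (Mon–Fri): 52 × 5 = 260.
The 4 extra days are Mon, Tue, Wed, Thu — 4 of them qualify.
Total: 260 + 4 = 264.
Holidays: Apr 15, 1955 (Fri); Jul 13, 1955 (Wed); Sep 27, 1955 (Tue); Oct 29, 1955 (Sat); Mar 10, 1956 (Sat); Mar 17, 1956 (Sat).
3 of the 6 holidays fall on weekdays; the rest are weekends and were already excluded.
Business days: 264 − 3 = 261.

261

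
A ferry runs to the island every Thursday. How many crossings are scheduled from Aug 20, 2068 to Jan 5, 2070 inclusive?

72 Thursdays

Aug 20, 2068 is a Monday.
From Aug 20, 2068 to Jan 5, 2070 is 504 days inclusive.
504 = 7 × 72, so the span is exactly 72 full weeks.
Each full week contributes one Thursday: 72 so far.
Total: 72.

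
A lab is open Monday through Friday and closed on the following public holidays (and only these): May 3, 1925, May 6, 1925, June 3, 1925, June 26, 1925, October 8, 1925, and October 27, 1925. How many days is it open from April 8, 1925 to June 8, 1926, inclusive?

April 8, 1925 is a Wednesday.
That's 427 days from start to end, counting both.
427 = 7 × 61, so the span is exactly 61 full weeks.
Each full week contributes 5 weekdays (Mon–Fri): 61 × 5 = 305.
Holidays: May 3, 1925 (Sun); May 6, 1925 (Wed); June 3, 1925 (Wed); June 26, 1925 (Fri); October 8, 1925 (Thu); October 27, 1925 (Tue).
5 of the 6 holidays fall on weekdays; the rest are weekends and were already excluded.
Business days: 305 − 5 = 300.

300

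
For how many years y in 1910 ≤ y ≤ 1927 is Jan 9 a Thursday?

2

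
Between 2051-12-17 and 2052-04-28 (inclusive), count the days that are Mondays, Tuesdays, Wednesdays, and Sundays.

2051-12-17 is a Sunday.
The range spans 134 days (inclusive of both endpoints).
134 = 7 × 19 + 1, so there are 19 full weeks plus 1 extra day.
Each full week contributes 4 days from the set (Mon, Tue, Wed, Sun): 19 × 4 = 76.
The 1 extra day is Sunday — 1 of them qualifies.
Total: 76 + 1 = 77.

77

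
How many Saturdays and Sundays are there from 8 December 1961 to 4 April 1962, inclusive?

34

8 December 1961 is a Friday.
From 8 December 1961 to 4 April 1962 is 118 days inclusive.
118 = 7 × 16 + 6, so there are 16 full weeks plus 6 extra days.
Each full week contributes 2 weekend days (Sat, Sun): 16 × 2 = 32.
The 6 extra days are Fri, Sat, Sun, Mon, Tue, Wed — 2 of them qualify.
Total: 32 + 2 = 34.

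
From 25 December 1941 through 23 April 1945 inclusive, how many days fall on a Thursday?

174

25 December 1941 is a Thursday.
That's 1216 days from start to end, counting both.
1216 = 7 × 173 + 5, so there are 173 full weeks plus 5 extra days.
Each full week contributes one Thursday: 173 so far.
The 5 extra days are Thursday, Friday, Saturday, Sunday, Monday — 1 of them qualifies.
Total: 173 + 1 = 174.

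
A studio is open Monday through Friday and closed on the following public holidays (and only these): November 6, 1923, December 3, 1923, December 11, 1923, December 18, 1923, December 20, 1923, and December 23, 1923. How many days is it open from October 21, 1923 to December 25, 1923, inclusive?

42

October 21, 1923 is a Sunday.
That's 66 days from start to end, counting both.
66 = 7 × 9 + 3, so there are 9 full weeks plus 3 extra days.
Each full week contributes 5 weekdays (Mon–Fri): 9 × 5 = 45.
The 3 extra days are Sunday, Monday, Tuesday — 2 of them qualify.
Total: 45 + 2 = 47.
Holidays: November 6, 1923 (Tue); December 3, 1923 (Mon); December 11, 1923 (Tue); December 18, 1923 (Tue); December 20, 1923 (Thu); December 23, 1923 (Sun).
5 of the 6 holidays fall on weekdays; the rest are weekends and were already excluded.
Business days: 47 − 5 = 42.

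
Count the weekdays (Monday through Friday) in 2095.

260

2095-01-01 is a Saturday.
From 2095-01-01 to 2095-12-31 is 365 days inclusive.
365 = 7 × 52 + 1, so there are 52 full weeks plus 1 extra day.
Each full week contributes 5 weekdays (Mon–Fri): 52 × 5 = 260.
The 1 extra day is Sat — none qualify.
Total: 260 + 0 = 260.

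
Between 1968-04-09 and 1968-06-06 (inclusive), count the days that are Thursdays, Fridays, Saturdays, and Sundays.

33

1968-04-09 is a Tuesday.
The range spans 59 days (inclusive of both endpoints).
59 = 7 × 8 + 3, so there are 8 full weeks plus 3 extra days.
Each full week contributes 4 days from the set (Thu, Fri, Sat, Sun): 8 × 4 = 32.
The 3 extra days are Tuesday, Wednesday, Thursday — 1 of them qualifies.
Total: 32 + 1 = 33.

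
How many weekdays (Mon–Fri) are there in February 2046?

20 weekdays

1 February 2046 is a Thursday.
That's 28 days from start to end, counting both.
28 = 7 × 4, so the span is exactly 4 full weeks.
Each full week contributes 5 weekdays (Mon–Fri): 4 × 5 = 20.
Total: 20.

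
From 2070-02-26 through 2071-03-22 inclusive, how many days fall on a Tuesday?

2070-02-26 is a Wednesday.
From 2070-02-26 to 2071-03-22 is 390 days inclusive.
390 = 7 × 55 + 5, so there are 55 full weeks plus 5 extra days.
Each full week contributes one Tuesday: 55 so far.
The 5 extra days are Wednesday, Thursday, Friday, Saturday, Sunday — none qualify.
Total: 55 + 0 = 55.

55 Tuesdays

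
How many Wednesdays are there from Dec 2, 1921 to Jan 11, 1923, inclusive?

58

Dec 2, 1921 is a Friday.
That's 406 days from start to end, counting both.
406 = 7 × 58, so the span is exactly 58 full weeks.
Each full week contributes one Wednesday: 58 so far.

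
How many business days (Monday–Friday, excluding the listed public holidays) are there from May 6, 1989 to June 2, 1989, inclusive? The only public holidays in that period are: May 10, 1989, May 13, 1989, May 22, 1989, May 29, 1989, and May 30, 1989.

May 6, 1989 is a Saturday.
The range spans 28 days (inclusive of both endpoints).
28 = 7 × 4, so the span is exactly 4 full weeks.
Each full week contributes 5 weekdays (Mon–Fri): 4 × 5 = 20.
Holidays: May 10, 1989 (Wed); May 13, 1989 (Sat); May 22, 1989 (Mon); May 29, 1989 (Mon); May 30, 1989 (Tue).
4 of the 5 holidays fall on weekdays; the rest are weekends and were already excluded.
Business days: 20 − 4 = 16.

16 business days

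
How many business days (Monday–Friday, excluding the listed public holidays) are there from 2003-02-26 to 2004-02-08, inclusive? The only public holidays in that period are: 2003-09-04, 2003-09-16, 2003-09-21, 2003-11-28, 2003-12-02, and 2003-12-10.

2003-02-26 is a Wednesday.
From 2003-02-26 to 2004-02-08 is 348 days inclusive.
348 = 7 × 49 + 5, so there are 49 full weeks plus 5 extra days.
Each full week contributes 5 weekdays (Mon–Fri): 49 × 5 = 245.
The 5 extra days are Wednesday, Thursday, Friday, Saturday, Sunday — 3 of them qualify.
Total: 245 + 3 = 248.
Holidays: 2003-09-04 (Thu); 2003-09-16 (Tue); 2003-09-21 (Sun); 2003-11-28 (Fri); 2003-12-02 (Tue); 2003-12-10 (Wed).
5 of the 6 holidays fall on weekdays; the rest are weekends and were already excluded.
Business days: 248 − 5 = 243.

243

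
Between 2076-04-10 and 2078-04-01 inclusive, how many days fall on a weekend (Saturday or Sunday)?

206

2076-04-10 is a Friday.
That's 722 days from start to end, counting both.
722 = 7 × 103 + 1, so there are 103 full weeks plus 1 extra day.
Each full week contributes 2 weekend days (Sat, Sun): 103 × 2 = 206.
The 1 extra day is Fri — none qualify.
Total: 206 + 0 = 206.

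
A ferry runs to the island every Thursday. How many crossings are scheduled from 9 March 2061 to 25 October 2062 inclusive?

85

9 March 2061 is a Wednesday.
From 9 March 2061 to 25 October 2062 is 596 days inclusive.
596 = 7 × 85 + 1, so there are 85 full weeks plus 1 extra day.
Each full week contributes one Thursday: 85 so far.
The 1 extra day is Wed — none qualify.
Total: 85 + 0 = 85.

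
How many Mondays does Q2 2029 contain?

13

1 April 2029 is a Sunday.
From 1 April 2029 to 30 June 2029 is 91 days inclusive.
91 = 7 × 13, so the span is exactly 13 full weeks.
Each full week contributes one Monday: 13 so far.
Total: 13.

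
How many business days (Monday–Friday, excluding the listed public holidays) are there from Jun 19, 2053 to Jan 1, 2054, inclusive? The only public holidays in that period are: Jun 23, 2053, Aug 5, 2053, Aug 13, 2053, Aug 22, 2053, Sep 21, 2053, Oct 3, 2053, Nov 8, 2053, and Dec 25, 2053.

135

Jun 19, 2053 is a Thursday.
That's 197 days from start to end, counting both.
197 = 7 × 28 + 1, so there are 28 full weeks plus 1 extra day.
Each full week contributes 5 weekdays (Mon–Fri): 28 × 5 = 140.
The 1 extra day is Thu — 1 of them qualifies.
Total: 140 + 1 = 141.
Holidays: Jun 23, 2053 (Mon); Aug 5, 2053 (Tue); Aug 13, 2053 (Wed); Aug 22, 2053 (Fri); Sep 21, 2053 (Sun); Oct 3, 2053 (Fri); Nov 8, 2053 (Sat); Dec 25, 2053 (Thu).
6 of the 8 holidays fall on weekdays; the rest are weekends and were already excluded.
Business days: 141 − 6 = 135.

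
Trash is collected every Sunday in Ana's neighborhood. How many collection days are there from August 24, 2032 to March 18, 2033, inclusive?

29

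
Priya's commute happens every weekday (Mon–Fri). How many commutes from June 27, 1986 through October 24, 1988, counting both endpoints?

June 27, 1986 is a Friday.
From June 27, 1986 to October 24, 1988 is 851 days inclusive.
851 = 7 × 121 + 4, so there are 121 full weeks plus 4 extra days.
Each full week contributes 5 weekdays (Mon–Fri): 121 × 5 = 605.
The 4 extra days are Fri, Sat, Sun, Mon — 2 of them qualify.
Total: 605 + 2 = 607.

607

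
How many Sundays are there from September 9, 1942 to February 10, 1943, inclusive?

September 9, 1942 is a Wednesday.
The range spans 155 days (inclusive of both endpoints).
155 = 7 × 22 + 1, so there are 22 full weeks plus 1 extra day.
Each full week contributes one Sunday: 22 so far.
The 1 extra day is Wednesday — none qualify.
Total: 22 + 0 = 22.

22 Sundays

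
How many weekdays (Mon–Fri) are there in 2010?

261

2010-01-01 is a Friday.
From 2010-01-01 to 2010-12-31 is 365 days inclusive.
365 = 7 × 52 + 1, so there are 52 full weeks plus 1 extra day.
Each full week contributes 5 weekdays (Mon–Fri): 52 × 5 = 260.
The 1 extra day is Fri — 1 of them qualifies.
Total: 260 + 1 = 261.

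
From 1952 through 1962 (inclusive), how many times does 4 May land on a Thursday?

1

Day of week of May 4 in each year:
1952: Sun, 1953: Mon, 1954: Tue, 1955: Wed, 1956: Fri, 1957: Sat, 1958: Sun, 1959: Mon, 1960: Wed, 1961: Thu ✓, 1962: Fri
Thursdays: 1961.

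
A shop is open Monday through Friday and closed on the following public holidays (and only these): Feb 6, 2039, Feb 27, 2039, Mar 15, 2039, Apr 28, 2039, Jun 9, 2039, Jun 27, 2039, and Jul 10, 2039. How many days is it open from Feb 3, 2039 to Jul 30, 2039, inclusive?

Feb 3, 2039 is a Thursday.
From Feb 3, 2039 to Jul 30, 2039 is 178 days inclusive.
178 = 7 × 25 + 3, so there are 25 full weeks plus 3 extra days.
Each full week contributes 5 weekdays (Mon–Fri): 25 × 5 = 125.
The 3 extra days are Thursday, Friday, Saturday — 2 of them qualify.
Total: 125 + 2 = 127.
Holidays: Feb 6, 2039 (Sun); Feb 27, 2039 (Sun); Mar 15, 2039 (Tue); Apr 28, 2039 (Thu); Jun 9, 2039 (Thu); Jun 27, 2039 (Mon); Jul 10, 2039 (Sun).
4 of the 7 holidays fall on weekdays; the rest are weekends and were already excluded.
Business days: 127 − 4 = 123.

123 business days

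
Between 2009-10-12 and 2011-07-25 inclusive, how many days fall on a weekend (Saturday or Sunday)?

186

2009-10-12 is a Monday.
The range spans 652 days (inclusive of both endpoints).
652 = 7 × 93 + 1, so there are 93 full weeks plus 1 extra day.
Each full week contributes 2 weekend days (Sat, Sun): 93 × 2 = 186.
The 1 extra day is Mon — none qualify.
Total: 186 + 0 = 186.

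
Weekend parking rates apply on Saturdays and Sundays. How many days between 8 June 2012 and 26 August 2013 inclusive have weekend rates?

128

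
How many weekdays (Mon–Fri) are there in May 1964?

May 1, 1964 is a Friday.
The range spans 31 days (inclusive of both endpoints).
31 = 7 × 4 + 3, so there are 4 full weeks plus 3 extra days.
Each full week contributes 5 weekdays (Mon–Fri): 4 × 5 = 20.
The 3 extra days are Friday, Saturday, Sunday — 1 of them qualifies.
Total: 20 + 1 = 21.

21 weekdays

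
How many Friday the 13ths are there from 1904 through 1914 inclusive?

19

Friday-the-13ths by year:
1904: May
1905: Jan, Oct
1906: Apr, Jul
1907: Sep, Dec
1908: Mar, Nov
1909: Aug
1910: May
1911: Jan, Oct
1912: Sep, Dec
1913: Jun
1914: Feb, Mar, Nov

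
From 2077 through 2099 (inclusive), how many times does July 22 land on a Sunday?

3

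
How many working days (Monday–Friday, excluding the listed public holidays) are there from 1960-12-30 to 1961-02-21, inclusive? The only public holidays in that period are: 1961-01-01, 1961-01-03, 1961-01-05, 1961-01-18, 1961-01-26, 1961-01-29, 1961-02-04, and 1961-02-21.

1960-12-30 is a Friday.
From 1960-12-30 to 1961-02-21 is 54 days inclusive.
54 = 7 × 7 + 5, so there are 7 full weeks plus 5 extra days.
Each full week contributes 5 weekdays (Mon–Fri): 7 × 5 = 35.
The 5 extra days are Friday, Saturday, Sunday, Monday, Tuesday — 3 of them qualify.
Total: 35 + 3 = 38.
Holidays: 1961-01-01 (Sun); 1961-01-03 (Tue); 1961-01-05 (Thu); 1961-01-18 (Wed); 1961-01-26 (Thu); 1961-01-29 (Sun); 1961-02-04 (Sat); 1961-02-21 (Tue).
5 of the 8 holidays fall on weekdays; the rest are weekends and were already excluded.
Business days: 38 − 5 = 33.

33 working days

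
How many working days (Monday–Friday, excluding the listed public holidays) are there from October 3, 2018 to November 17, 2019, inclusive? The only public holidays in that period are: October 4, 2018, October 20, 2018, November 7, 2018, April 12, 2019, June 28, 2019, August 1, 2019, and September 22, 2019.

October 3, 2018 is a Wednesday.
From October 3, 2018 to November 17, 2019 is 411 days inclusive.
411 = 7 × 58 + 5, so there are 58 full weeks plus 5 extra days.
Each full week contributes 5 weekdays (Mon–Fri): 58 × 5 = 290.
The 5 extra days are Wed, Thu, Fri, Sat, Sun — 3 of them qualify.
Total: 290 + 3 = 293.
Holidays: October 4, 2018 (Thu); October 20, 2018 (Sat); November 7, 2018 (Wed); April 12, 2019 (Fri); June 28, 2019 (Fri); August 1, 2019 (Thu); September 22, 2019 (Sun).
5 of the 7 holidays fall on weekdays; the rest are weekends and were already excluded.
Business days: 293 − 5 = 288.

288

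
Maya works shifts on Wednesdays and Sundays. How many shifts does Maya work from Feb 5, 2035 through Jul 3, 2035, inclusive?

42

Feb 5, 2035 is a Monday.
The range spans 149 days (inclusive of both endpoints).
149 = 7 × 21 + 2, so there are 21 full weeks plus 2 extra days.
Each full week contributes 2 days from the set (Wed, Sun): 21 × 2 = 42.
The 2 extra days are Mon, Tue — none qualify.
Total: 42 + 0 = 42.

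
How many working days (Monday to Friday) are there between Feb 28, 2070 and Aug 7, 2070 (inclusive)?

Feb 28, 2070 is a Friday.
From Feb 28, 2070 to Aug 7, 2070 is 161 days inclusive.
161 = 7 × 23, so the span is exactly 23 full weeks.
Each full week contributes 5 weekdays (Mon–Fri): 23 × 5 = 115.
Total: 115.

115 weekdays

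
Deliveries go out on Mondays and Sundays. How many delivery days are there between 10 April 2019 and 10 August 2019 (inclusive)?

34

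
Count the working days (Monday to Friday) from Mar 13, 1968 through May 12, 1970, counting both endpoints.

565 weekdays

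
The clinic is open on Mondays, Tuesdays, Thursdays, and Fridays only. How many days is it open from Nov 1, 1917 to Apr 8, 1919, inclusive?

300

Nov 1, 1917 is a Thursday.
From Nov 1, 1917 to Apr 8, 1919 is 524 days inclusive.
524 = 7 × 74 + 6, so there are 74 full weeks plus 6 extra days.
Each full week contributes 4 days from the set (Mon, Tue, Thu, Fri): 74 × 4 = 296.
The 6 extra days are Thursday, Friday, Saturday, Sunday, Monday, Tuesday — 4 of them qualify.
Total: 296 + 4 = 300.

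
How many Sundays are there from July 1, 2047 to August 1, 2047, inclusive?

4 Sundays

July 1, 2047 is a Monday.
The range spans 32 days (inclusive of both endpoints).
32 = 7 × 4 + 4, so there are 4 full weeks plus 4 extra days.
Each full week contributes one Sunday: 4 so far.
The 4 extra days are Mon, Tue, Wed, Thu — none qualify.
Total: 4 + 0 = 4.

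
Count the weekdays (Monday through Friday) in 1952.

1952-01-01 is a Tuesday.
That's 366 days from start to end, counting both.
366 = 7 × 52 + 2, so there are 52 full weeks plus 2 extra days.
Each full week contributes 5 weekdays (Mon–Fri): 52 × 5 = 260.
The 2 extra days are Tue, Wed — 2 of them qualify.
Total: 260 + 2 = 262.

262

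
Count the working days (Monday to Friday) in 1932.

1 January 1932 is a Friday.
The range spans 366 days (inclusive of both endpoints).
366 = 7 × 52 + 2, so there are 52 full weeks plus 2 extra days.
Each full week contributes 5 weekdays (Mon–Fri): 52 × 5 = 260.
The 2 extra days are Fri, Sat — 1 of them qualifies.
Total: 260 + 1 = 261.

261 weekdays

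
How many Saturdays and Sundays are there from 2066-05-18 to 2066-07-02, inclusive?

12

2066-05-18 is a Tuesday.
That's 46 days from start to end, counting both.
46 = 7 × 6 + 4, so there are 6 full weeks plus 4 extra days.
Each full week contributes 2 weekend days (Sat, Sun): 6 × 2 = 12.
The 4 extra days are Tue, Wed, Thu, Fri — none qualify.
Total: 12 + 0 = 12.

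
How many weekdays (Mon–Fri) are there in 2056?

260

1 January 2056 is a Saturday.
From 1 January 2056 to 31 December 2056 is 366 days inclusive.
366 = 7 × 52 + 2, so there are 52 full weeks plus 2 extra days.
Each full week contributes 5 weekdays (Mon–Fri): 52 × 5 = 260.
The 2 extra days are Sat, Sun — none qualify.
Total: 260 + 0 = 260.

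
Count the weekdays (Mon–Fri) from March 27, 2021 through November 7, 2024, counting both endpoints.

944

March 27, 2021 is a Saturday.
That's 1322 days from start to end, counting both.
1322 = 7 × 188 + 6, so there are 188 full weeks plus 6 extra days.
Each full week contributes 5 weekdays (Mon–Fri): 188 × 5 = 940.
The 6 extra days are Saturday, Sunday, Monday, Tuesday, Wednesday, Thursday — 4 of them qualify.
Total: 940 + 4 = 944.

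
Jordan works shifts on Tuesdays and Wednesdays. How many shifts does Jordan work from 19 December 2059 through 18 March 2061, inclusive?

19 December 2059 is a Friday.
From 19 December 2059 to 18 March 2061 is 456 days inclusive.
456 = 7 × 65 + 1, so there are 65 full weeks plus 1 extra day.
Each full week contributes 2 days from the set (Tue, Wed): 65 × 2 = 130.
The 1 extra day is Fri — none qualify.
Total: 130 + 0 = 130.

130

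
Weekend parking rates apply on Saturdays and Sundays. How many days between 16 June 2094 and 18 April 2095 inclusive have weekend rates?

16 June 2094 is a Wednesday.
From 16 June 2094 to 18 April 2095 is 307 days inclusive.
307 = 7 × 43 + 6, so there are 43 full weeks plus 6 extra days.
Each full week contributes 2 weekend days (Sat, Sun): 43 × 2 = 86.
The 6 extra days are Wed, Thu, Fri, Sat, Sun, Mon — 2 of them qualify.
Total: 86 + 2 = 88.

88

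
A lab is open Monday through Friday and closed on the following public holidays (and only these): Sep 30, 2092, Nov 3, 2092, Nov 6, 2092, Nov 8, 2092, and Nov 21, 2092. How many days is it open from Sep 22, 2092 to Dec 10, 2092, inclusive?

54

Sep 22, 2092 is a Monday.
That's 80 days from start to end, counting both.
80 = 7 × 11 + 3, so there are 11 full weeks plus 3 extra days.
Each full week contributes 5 weekdays (Mon–Fri): 11 × 5 = 55.
The 3 extra days are Monday, Tuesday, Wednesday — 3 of them qualify.
Total: 55 + 3 = 58.
Holidays: Sep 30, 2092 (Tue); Nov 3, 2092 (Mon); Nov 6, 2092 (Thu); Nov 8, 2092 (Sat); Nov 21, 2092 (Fri).
4 of the 5 holidays fall on weekdays; the rest are weekends and were already excluded.
Business days: 58 − 4 = 54.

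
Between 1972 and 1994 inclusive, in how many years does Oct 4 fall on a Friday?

Day of week of October 4 in each year:
1972: Wed, 1973: Thu, 1974: Fri ✓, 1975: Sat, 1976: Mon, 1977: Tue, 1978: Wed, 1979: Thu, 1980: Sat, 1981: Sun, 1982: Mon, 1983: Tue, 1984: Thu, 1985: Fri ✓, 1986: Sat, 1987: Sun, 1988: Tue, 1989: Wed, 1990: Thu, 1991: Fri ✓, 1992: Sun, 1993: Mon, 1994: Tue
Fridays: 1974, 1985, 1991.

3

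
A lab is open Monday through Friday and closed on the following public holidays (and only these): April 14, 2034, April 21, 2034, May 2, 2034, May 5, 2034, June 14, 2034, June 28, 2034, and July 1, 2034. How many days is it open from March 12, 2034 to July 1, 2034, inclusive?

March 12, 2034 is a Sunday.
That's 112 days from start to end, counting both.
112 = 7 × 16, so the span is exactly 16 full weeks.
Each full week contributes 5 weekdays (Mon–Fri): 16 × 5 = 80.
Total: 80.
Holidays: April 14, 2034 (Fri); April 21, 2034 (Fri); May 2, 2034 (Tue); May 5, 2034 (Fri); June 14, 2034 (Wed); June 28, 2034 (Wed); July 1, 2034 (Sat).
6 of the 7 holidays fall on weekdays; the rest are weekends and were already excluded.
Business days: 80 − 6 = 74.

74 business days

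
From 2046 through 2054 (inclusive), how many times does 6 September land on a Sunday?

2

Day of week of September 6 in each year:
2046: Thu, 2047: Fri, 2048: Sun ✓, 2049: Mon, 2050: Tue, 2051: Wed, 2052: Fri, 2053: Sat, 2054: Sun ✓
Sundays: 2048, 2054.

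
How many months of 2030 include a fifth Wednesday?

A month has five Wednesdays exactly when Wednesday falls within its first (length − 28) days.
Jan: 31 days, starts Tue → 5 of Tue, Wed, Thu ✓
Feb: 28 days, starts Fri → 5 of (none)
Mar: 31 days, starts Fri → 5 of Fri, Sat, Sun
Apr: 30 days, starts Mon → 5 of Mon, Tue
May: 31 days, starts Wed → 5 of Wed, Thu, Fri ✓
Jun: 30 days, starts Sat → 5 of Sat, Sun
Jul: 31 days, starts Mon → 5 of Mon, Tue, Wed ✓
Aug: 31 days, starts Thu → 5 of Thu, Fri, Sat
Sep: 30 days, starts Sun → 5 of Sun, Mon
Oct: 31 days, starts Tue → 5 of Tue, Wed, Thu ✓
Nov: 30 days, starts Fri → 5 of Fri, Sat
Dec: 31 days, starts Sun → 5 of Sun, Mon, Tue
Months with five Wednesdays: Jan, May, Jul, Oct.

4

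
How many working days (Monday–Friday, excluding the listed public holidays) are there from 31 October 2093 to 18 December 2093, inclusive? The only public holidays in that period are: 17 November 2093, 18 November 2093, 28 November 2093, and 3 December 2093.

32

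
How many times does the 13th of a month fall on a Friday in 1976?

2

The 13th falls on a Friday when the month's 13th has weekday Fri.
Jan 13 is Tue; Feb 13 is Fri ✓; Mar 13 is Sat; Apr 13 is Tue; May 13 is Thu; Jun 13 is Sun; Jul 13 is Tue; Aug 13 is Fri ✓; Sep 13 is Mon; Oct 13 is Wed; Nov 13 is Sat; Dec 13 is Mon.
Friday the 13ths: Feb, Aug.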